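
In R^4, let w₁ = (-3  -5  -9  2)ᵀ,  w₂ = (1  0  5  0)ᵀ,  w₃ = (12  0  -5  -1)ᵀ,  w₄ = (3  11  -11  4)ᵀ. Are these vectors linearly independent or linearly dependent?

linearly independent

Row-reduce the matrix whose columns are w₁, w₂, w₃, w₄.
The reduction yields 4 nonzero rows, so the rank is 4.
Since rank = 4 (the number of vectors), the set is linearly independent.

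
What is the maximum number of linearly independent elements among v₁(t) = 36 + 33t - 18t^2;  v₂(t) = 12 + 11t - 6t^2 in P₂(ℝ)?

Represent each element by its coordinate vector in ℝ³.
Put the 3×2 matrix [v₁|v₂] into echelon form.
Exactly 1 pivot survives; hence the rank is 1.

1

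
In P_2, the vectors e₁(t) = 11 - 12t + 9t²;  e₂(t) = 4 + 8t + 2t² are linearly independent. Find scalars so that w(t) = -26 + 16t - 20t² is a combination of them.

w = -2e₁ - e₂

Work in coordinates with respect to the standard basis {1, t, t²}.
Write w = a₁e₁ + a₂e₂ and equate components.
Back-substitution yields (a₁, a₂) = (-2, -1).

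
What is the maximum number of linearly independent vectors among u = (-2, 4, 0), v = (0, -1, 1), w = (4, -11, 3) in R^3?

2

Row-reduce the 3×3 matrix with these as rows.
Reduction leaves 2 leading entries, giving rank 2.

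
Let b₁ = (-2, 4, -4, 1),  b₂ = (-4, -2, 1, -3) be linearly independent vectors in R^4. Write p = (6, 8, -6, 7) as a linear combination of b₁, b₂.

Set up the augmented matrix [b₁ | b₂ | p] and row-reduce.
Row-reducing the augmented matrix gives the unique coefficients (α₁, α₂) = (1, -2).

p = b₁ - 2b₂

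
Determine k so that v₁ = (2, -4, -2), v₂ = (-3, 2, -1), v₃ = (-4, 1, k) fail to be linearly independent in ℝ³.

k = -3

The set is linearly dependent precisely when det[v₁; v₂; v₃] = 0.
The determinant works out to -8*k - 24.
Solving -8*k - 24 = 0 yields k = -3.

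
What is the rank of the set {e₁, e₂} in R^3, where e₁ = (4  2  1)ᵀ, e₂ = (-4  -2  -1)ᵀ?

rank 1

Row-reduce the 2×3 matrix with these as rows.
The echelon form has 1 nonzero row, so the rank is 1.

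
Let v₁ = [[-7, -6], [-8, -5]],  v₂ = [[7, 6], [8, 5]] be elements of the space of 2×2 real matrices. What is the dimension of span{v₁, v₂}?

dim = 1

Pass to coordinate vectors with respect to the basis {E₁₁, E₁₂, E₂₁, E₂₂}.
Put the 4×2 matrix [v₁|v₂] into echelon form.
Reduction leaves 1 leading entry, giving rank 1.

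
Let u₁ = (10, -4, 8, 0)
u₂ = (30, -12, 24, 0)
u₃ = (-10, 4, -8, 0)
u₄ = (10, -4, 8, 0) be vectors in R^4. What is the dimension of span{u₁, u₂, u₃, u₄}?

dim = 1

Apply Gaussian elimination to the matrix whose rows are u₁, u₂, u₃, u₄.
Exactly 1 pivot survives; hence the rank is 1.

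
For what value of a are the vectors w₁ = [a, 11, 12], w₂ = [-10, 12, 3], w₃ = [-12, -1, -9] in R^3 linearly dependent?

Place the vectors as rows of a 3×3 matrix; dependence ⇔ determinant zero.
The determinant works out to 462 - 105*a.
This vanishes exactly when a = 22/5.

a = 22/5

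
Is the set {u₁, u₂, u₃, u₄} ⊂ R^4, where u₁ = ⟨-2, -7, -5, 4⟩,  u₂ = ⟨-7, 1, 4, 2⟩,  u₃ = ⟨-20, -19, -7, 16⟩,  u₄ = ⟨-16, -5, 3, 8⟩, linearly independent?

linearly dependent

Form the 4×4 matrix with these as columns; its determinant is 0.
A zero determinant means the columns are linearly dependent.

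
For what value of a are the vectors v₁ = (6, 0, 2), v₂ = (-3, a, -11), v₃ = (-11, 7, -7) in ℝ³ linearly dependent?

Dependence holds iff the 3×3 matrix [v₁ v₂ v₃] is singular.
The determinant works out to 420 - 20*a.
Setting this to zero gives a = 21.

a = 21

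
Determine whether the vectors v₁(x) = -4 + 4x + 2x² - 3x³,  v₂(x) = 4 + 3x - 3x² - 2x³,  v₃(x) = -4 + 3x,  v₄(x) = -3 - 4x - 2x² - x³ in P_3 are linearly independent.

linearly independent

Write each element as a coordinate vector in ℝ⁴ using {1, x, …, x³}.
Place the vectors as rows of a 4×4 matrix and reduce to echelon form.
The reduction yields 4 nonzero rows, so the rank is 4.
Since rank = 4 (the number of vectors), the set is linearly independent.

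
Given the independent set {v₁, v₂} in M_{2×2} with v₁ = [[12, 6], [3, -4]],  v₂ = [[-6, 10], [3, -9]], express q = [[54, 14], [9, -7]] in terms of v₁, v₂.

Work in coordinates with respect to the standard basis {E₁₁, E₁₂, E₂₁, E₂₂}.
Since v₁, v₂ are independent, the coefficients expressing q are uniquely determined by a linear system.
Back-substitution yields (a₁, a₂) = (4, -1).

q = 4v₁ - v₂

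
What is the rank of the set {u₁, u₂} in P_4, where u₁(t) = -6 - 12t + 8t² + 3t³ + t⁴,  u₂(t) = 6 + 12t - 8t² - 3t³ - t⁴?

Represent each element by its coordinate vector in ℝ⁵.
Form the matrix with u₁, u₂ as columns and reduce.
Exactly 1 pivot survives; hence the rank is 1.

1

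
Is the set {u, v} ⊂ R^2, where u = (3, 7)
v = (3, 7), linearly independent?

Two of the vectors are equal, giving an immediate dependence.

linearly dependent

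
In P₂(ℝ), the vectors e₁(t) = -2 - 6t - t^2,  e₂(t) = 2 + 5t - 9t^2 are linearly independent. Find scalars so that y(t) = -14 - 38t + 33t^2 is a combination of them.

y = 3e₁ - 4e₂

Take coordinate vectors relative to {1, t, t^2}.
Set up the augmented matrix [e₁ | e₂ | y] and row-reduce.
Back-substitution yields (α₁, α₂) = (3, -4).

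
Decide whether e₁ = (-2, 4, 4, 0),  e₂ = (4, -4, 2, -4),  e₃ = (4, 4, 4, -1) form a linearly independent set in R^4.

linearly independent

Row-reduce the matrix whose columns are e₁, e₂, e₃.
The reduction yields 3 nonzero rows, so the rank is 3.
Since rank = 3 (the number of vectors), the set is linearly independent.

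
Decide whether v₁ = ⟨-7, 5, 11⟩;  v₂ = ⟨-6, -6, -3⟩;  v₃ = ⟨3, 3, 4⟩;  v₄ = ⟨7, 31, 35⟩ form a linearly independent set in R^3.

linearly dependent

There are 4 vectors in a 3-dimensional space, so they cannot be linearly independent.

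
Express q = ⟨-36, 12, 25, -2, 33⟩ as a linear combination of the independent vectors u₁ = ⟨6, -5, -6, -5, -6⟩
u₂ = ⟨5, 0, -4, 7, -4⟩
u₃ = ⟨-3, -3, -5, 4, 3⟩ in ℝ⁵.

q = -3u₁ - 3u₂ + u₃

Set up the augmented matrix [u₁ | u₂ | u₃ | q] and row-reduce.
Back-substitution yields (c₁, c₂, c₃) = (-3, -3, 1).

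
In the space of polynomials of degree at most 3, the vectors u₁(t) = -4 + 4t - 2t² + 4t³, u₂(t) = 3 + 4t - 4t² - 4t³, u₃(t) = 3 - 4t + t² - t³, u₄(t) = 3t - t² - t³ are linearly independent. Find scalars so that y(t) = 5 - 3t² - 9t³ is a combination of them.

Identify each element with its coordinate vector in ℝ⁴ via {1, t, …, t³}.
Solve the system with u₁, u₂, u₃, u₄ as columns and y as the right-hand side.
Back-substitution yields (α₁, …, α₄) = (-2, 2, -3, -4).

y = -2u₁ + 2u₂ - 3u₃ - 4u₄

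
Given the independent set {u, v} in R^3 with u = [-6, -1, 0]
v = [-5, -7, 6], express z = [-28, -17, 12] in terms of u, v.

z = 3u + 2v

Write z = α₁u + α₂v and equate components.
The system has the unique solution (α₁, α₂) = (3, 2).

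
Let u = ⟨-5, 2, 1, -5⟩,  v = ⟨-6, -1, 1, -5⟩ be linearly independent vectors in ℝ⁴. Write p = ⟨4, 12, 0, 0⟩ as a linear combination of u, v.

p = 4u - 4v

Since u, v are independent, the coefficients expressing p are uniquely determined by a linear system.
Row-reducing the augmented matrix gives the unique coefficients (α₁, α₂) = (4, -4).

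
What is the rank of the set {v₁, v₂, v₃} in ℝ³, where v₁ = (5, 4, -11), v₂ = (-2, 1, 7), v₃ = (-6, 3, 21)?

Form the matrix with v₁, v₂, v₃ as columns and reduce.
Exactly 2 pivots survive; hence the rank is 2.

2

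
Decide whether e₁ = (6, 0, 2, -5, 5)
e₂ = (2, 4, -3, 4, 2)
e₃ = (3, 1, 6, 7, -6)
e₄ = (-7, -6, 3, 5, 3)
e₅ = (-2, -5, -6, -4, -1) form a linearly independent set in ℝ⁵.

linearly independent

Form the 5×5 matrix with these as columns; its determinant is -34232.
A nonzero determinant means the columns are linearly independent.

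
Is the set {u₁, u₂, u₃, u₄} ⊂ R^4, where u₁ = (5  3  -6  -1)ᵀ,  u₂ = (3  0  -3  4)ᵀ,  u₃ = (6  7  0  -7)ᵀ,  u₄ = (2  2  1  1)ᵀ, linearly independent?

linearly independent

Form the 4×4 matrix with these as columns; its determinant is -163.
A nonzero determinant means the columns are linearly independent.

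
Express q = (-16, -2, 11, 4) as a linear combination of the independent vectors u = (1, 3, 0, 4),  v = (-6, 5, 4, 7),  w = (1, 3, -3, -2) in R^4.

q = -3u + 2v - w

Set up the augmented matrix [u | v | w | q] and row-reduce.
Back-substitution yields (a₁, a₂, a₃) = (-3, 2, -1).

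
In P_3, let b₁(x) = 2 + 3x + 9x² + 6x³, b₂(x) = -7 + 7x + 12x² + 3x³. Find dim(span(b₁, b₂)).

Pass to coordinate vectors with respect to the basis {1, x, …, x³}.
Row-reduce the 2×4 matrix with these as rows.
Exactly 2 pivots survive; hence the rank is 2.

2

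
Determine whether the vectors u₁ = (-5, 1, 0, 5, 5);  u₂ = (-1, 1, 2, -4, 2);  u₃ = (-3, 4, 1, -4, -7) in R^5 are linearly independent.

Row-reduce the matrix whose columns are u₁, u₂, u₃.
The reduction yields 3 nonzero rows, so the rank is 3.
Since rank = 3 (the number of vectors), the set is linearly independent.

linearly independent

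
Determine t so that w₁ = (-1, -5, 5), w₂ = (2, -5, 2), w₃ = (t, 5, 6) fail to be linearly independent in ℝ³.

t = -10

The set is linearly dependent precisely when det[w₁; w₂; w₃] = 0.
Expanding, det = 15*t + 150.
This vanishes exactly when t = -10.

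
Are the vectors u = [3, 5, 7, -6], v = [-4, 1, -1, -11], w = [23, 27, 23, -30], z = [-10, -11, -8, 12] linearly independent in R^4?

Form the 4×4 matrix with these as columns; its determinant is 0.
A zero determinant means the columns are linearly dependent.
Indeed u - w - 2z = 0.

linearly dependent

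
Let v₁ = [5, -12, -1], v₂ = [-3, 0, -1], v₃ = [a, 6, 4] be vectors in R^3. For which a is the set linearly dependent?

Dependence holds iff the 3×3 matrix [v₁ v₂ v₃] is singular.
Expanding, det = 12*a - 96.
Setting this to zero gives a = 8.

a = 8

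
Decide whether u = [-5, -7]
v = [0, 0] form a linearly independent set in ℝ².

One of the vectors is the zero vector, so the set is linearly dependent.

linearly dependent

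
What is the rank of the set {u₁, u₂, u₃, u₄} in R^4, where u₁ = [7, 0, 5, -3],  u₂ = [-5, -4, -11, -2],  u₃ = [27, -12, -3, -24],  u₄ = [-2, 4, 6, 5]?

Apply Gaussian elimination to the matrix whose rows are u₁, u₂, u₃, u₄.
Reduction leaves 2 leading entries, giving rank 2.

rank 2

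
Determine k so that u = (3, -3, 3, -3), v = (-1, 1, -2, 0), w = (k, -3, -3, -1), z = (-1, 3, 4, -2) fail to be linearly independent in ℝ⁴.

k = 5/3

The vectors are dependent exactly when the determinant of the matrix with rows u, v, w, z vanishes.
Cofactor expansion gives det = 60 - 36*k.
This vanishes exactly when k = 5/3.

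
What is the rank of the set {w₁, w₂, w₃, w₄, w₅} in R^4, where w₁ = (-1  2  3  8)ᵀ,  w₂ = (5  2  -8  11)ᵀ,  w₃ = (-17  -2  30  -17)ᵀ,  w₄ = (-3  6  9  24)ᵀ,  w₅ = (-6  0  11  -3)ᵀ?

Apply Gaussian elimination to the matrix whose rows are w₁, w₂, w₃, w₄, w₅.
Exactly 2 pivots survive; hence the rank is 2.
(With 5 elements in a 4-dimensional space the rank is at most 4.)

2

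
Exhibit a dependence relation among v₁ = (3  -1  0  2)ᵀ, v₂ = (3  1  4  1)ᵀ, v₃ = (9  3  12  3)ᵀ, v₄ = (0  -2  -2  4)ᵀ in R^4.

3v₂ - v₃ = 0

Solve the homogeneous system with v₁, v₂, v₃, v₄ as columns by row-reducing the coefficient matrix.
The free variable yields coefficients (0, 3, -1, 0) (any nonzero multiple also works).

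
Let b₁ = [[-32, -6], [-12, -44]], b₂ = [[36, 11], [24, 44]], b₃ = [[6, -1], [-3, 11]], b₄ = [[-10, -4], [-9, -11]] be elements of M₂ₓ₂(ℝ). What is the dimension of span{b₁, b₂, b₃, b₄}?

Use coordinates relative to {E₁₁, E₁₂, E₂₁, E₂₂}.
Form the matrix with b₁, b₂, b₃, b₄ as columns and reduce.
Reduction leaves 2 leading entries, giving rank 2.

dim = 2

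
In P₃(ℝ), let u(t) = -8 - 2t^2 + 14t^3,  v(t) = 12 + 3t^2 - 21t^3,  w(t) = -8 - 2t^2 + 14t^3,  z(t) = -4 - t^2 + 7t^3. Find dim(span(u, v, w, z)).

dim = 1

Use coordinates relative to {1, t, …, t^3}.
Apply Gaussian elimination to the matrix whose rows are u, v, w, z.
There is 1 pivot column, so rank = 1.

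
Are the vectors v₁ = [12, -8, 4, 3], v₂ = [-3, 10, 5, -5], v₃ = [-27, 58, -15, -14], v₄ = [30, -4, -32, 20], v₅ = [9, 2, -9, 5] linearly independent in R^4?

linearly dependent

There are 5 vectors in a 4-dimensional space, so they cannot be linearly independent.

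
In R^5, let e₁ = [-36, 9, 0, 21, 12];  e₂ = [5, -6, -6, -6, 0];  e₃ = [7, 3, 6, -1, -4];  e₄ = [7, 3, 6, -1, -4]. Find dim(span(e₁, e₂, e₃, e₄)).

2

Form the matrix with e₁, e₂, e₃, e₄ as columns and reduce.
Reduction leaves 2 leading entries, giving rank 2.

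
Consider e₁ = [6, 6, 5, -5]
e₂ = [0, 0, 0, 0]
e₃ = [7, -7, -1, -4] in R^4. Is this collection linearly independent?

linearly dependent

One of the vectors is the zero vector, so the set is linearly dependent.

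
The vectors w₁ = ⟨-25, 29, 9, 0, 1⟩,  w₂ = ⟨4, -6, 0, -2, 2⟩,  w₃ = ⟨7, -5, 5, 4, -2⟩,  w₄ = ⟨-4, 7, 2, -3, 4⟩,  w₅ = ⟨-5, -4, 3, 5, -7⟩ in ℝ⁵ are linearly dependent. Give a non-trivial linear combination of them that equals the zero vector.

w₁ + 2w₂ - 3w₄ - w₅ = 0

Row-reduce the matrix with w₁, w₂, w₃, w₄, w₅ as columns; the null space gives the coefficients.
A generator of the null space is (1, 2, 0, -3, -1).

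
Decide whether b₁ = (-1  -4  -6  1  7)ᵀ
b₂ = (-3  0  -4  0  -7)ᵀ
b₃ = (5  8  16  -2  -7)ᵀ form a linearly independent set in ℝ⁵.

Place the vectors as rows of a 3×5 matrix and reduce to echelon form.
The reduction yields 2 nonzero rows, so the rank is 2.
Since rank 2 < 3, the set is linearly dependent.
Indeed 2b₁ + b₂ + b₃ = 0.

linearly dependent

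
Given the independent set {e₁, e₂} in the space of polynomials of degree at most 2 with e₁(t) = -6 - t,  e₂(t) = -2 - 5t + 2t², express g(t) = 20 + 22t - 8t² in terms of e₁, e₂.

g = -2e₁ - 4e₂

Work in coordinates with respect to the standard basis {1, t, t²}.
Set up the augmented matrix [e₁ | e₂ | g] and row-reduce.
The system has the unique solution (a₁, a₂) = (-2, -4).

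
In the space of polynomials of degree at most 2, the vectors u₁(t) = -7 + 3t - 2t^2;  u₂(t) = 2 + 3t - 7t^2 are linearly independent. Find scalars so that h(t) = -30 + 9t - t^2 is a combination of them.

Identify each element with its coordinate vector in ℝ³ via {1, t, t^2}.
Since u₁, u₂ are independent, the coefficients expressing h are uniquely determined by a linear system.
The system has the unique solution (c₁, c₂) = (4, -1).

h = 4u₁ - u₂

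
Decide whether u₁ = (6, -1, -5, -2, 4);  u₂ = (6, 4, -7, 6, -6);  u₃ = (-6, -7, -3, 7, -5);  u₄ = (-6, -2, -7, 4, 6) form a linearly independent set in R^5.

linearly independent

Row-reduce the matrix whose columns are u₁, u₂, u₃, u₄.
The reduction yields 4 nonzero rows, so the rank is 4.
Since rank = 4 (the number of vectors), the set is linearly independent.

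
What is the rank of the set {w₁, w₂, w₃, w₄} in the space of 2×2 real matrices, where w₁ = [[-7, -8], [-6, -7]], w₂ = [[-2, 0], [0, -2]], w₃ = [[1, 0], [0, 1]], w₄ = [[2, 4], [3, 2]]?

Use coordinates relative to {E₁₁, E₁₂, E₂₁, E₂₂}.
Apply Gaussian elimination to the matrix whose rows are w₁, w₂, w₃, w₄.
The echelon form has 2 nonzero rows, so the rank is 2.

rank 2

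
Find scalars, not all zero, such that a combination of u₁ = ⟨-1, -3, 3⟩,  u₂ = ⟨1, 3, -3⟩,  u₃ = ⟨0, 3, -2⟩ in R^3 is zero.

u₁ + u₂ = 0

Set up α₁u₁ + … + α₃u₃ = 0 and solve the homogeneous system.
The free variable yields coefficients (1, 1, 0) (any nonzero multiple also works).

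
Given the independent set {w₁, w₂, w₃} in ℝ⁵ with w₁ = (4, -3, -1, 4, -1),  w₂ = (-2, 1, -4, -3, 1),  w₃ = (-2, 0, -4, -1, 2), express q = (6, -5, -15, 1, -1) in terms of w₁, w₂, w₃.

Set up the augmented matrix [w₁ | w₂ | w₃ | q] and row-reduce.
The system has the unique solution (α₁, α₂, α₃) = (3, 4, -1).

q = 3w₁ + 4w₂ - w₃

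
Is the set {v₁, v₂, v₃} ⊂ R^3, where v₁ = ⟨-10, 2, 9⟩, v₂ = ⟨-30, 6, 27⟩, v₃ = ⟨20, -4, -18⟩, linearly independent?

Place the vectors as rows of a 3×3 matrix and reduce to echelon form.
The reduction yields 1 nonzero row, so the rank is 1.
Since rank 1 < 3, the set is linearly dependent.
Indeed 3v₁ - v₂ = 0.

linearly dependent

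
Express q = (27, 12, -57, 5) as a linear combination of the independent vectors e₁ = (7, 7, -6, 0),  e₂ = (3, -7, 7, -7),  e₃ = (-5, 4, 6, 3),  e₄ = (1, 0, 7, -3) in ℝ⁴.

q = 2e₁ - 2e₂ - 4e₃ - e₄

Write q = a₁e₁ + … + a₄e₄ and equate components.
Row-reducing the augmented matrix gives the unique coefficients (a₁, …, a₄) = (2, -2, -4, -1).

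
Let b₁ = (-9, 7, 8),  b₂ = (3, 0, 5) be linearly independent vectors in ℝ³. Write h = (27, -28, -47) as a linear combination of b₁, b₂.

h = -4b₁ - 3b₂

Solve the system with b₁, b₂ as columns and h as the right-hand side.
Back-substitution yields (a₁, a₂) = (-4, -3).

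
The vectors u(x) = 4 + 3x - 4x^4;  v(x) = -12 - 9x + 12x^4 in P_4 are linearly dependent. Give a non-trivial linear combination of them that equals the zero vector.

3u + v = 0

Pass to coordinate vectors relative to the basis {1, x, …, x^4}.
Write the vectors as columns of a matrix and find a nonzero vector in its null space.
The free variable yields coefficients (3, 1) (any nonzero multiple also works).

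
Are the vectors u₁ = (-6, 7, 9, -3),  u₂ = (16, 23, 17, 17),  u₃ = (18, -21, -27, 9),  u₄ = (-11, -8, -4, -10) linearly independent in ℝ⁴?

Place the vectors as rows of a 4×4 matrix and reduce to echelon form.
The reduction yields 2 nonzero rows, so the rank is 2.
Since rank 2 < 4, the set is linearly dependent.
Indeed 3u₁ + u₃ = 0.

linearly dependent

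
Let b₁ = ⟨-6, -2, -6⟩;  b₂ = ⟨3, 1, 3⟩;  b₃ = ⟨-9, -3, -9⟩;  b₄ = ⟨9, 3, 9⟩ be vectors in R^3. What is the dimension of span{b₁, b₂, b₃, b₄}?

dim = 1

Put the 3×4 matrix [b₁|b₂|b₃|b₄] into echelon form.
The echelon form has 1 nonzero row, so the rank is 1.
(With 4 elements in a 3-dimensional space the rank is at most 3.)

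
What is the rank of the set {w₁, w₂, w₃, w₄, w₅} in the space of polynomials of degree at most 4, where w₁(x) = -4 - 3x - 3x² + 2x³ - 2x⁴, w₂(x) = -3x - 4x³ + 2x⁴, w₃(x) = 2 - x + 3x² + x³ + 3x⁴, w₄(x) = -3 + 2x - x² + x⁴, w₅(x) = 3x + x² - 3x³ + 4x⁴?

5

Represent each element by its coordinate vector in ℝ⁵.
Apply Gaussian elimination to the matrix whose rows are w₁, w₂, w₃, w₄, w₅.
Exactly 5 pivots survive; hence the rank is 5.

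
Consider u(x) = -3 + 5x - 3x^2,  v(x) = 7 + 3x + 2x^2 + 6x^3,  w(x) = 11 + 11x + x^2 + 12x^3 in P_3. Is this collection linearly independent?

linearly dependent

Take coordinates with respect to the standard basis {1, x, …, x^3}.
Place the vectors as rows of a 3×4 matrix and reduce to echelon form.
The reduction yields 2 nonzero rows, so the rank is 2.
Since rank 2 < 3, the set is linearly dependent.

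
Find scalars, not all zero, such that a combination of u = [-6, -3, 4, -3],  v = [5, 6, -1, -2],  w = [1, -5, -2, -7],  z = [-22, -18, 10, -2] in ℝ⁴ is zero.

2u - 2v - z = 0

Row-reduce the matrix with u, v, w, z as columns; the null space gives the coefficients.
A generator of the null space is (2, -2, 0, -1).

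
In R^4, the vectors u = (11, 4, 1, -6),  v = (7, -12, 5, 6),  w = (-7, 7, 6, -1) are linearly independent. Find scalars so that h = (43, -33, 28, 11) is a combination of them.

h = 2u + 4v + w

Set up the augmented matrix [u | v | w | h] and row-reduce.
The system has the unique solution (c₁, c₂, c₃) = (2, 4, 1).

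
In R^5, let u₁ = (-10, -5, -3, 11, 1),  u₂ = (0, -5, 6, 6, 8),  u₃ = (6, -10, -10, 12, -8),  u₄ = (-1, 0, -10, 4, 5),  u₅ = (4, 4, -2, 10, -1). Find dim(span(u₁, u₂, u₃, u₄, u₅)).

Form the matrix with u₁, u₂, u₃, u₄, u₅ as columns and reduce.
Exactly 5 pivots survive; hence the rank is 5.

5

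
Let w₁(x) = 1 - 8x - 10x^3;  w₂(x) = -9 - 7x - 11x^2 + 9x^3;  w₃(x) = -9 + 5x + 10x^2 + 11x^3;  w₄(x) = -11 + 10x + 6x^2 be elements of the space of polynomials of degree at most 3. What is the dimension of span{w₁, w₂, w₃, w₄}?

4

Represent each element by its coordinate vector in ℝ⁴.
Form the matrix with w₁, w₂, w₃, w₄ as columns and reduce.
Reduction leaves 4 leading entries, giving rank 4.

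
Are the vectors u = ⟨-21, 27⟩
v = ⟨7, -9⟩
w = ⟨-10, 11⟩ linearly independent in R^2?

There are 3 vectors in a 2-dimensional space, so they cannot be linearly independent.

linearly dependent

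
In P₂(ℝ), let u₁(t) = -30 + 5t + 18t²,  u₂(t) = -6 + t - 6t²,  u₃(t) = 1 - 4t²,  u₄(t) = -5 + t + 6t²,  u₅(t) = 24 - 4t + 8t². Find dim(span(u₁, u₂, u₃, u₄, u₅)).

Use coordinates relative to {1, t, t²}.
Form the matrix with u₁, u₂, u₃, u₄, u₅ as columns and reduce.
The echelon form has 3 nonzero rows, so the rank is 3.
(With 5 elements in a 3-dimensional space the rank is at most 3.)

3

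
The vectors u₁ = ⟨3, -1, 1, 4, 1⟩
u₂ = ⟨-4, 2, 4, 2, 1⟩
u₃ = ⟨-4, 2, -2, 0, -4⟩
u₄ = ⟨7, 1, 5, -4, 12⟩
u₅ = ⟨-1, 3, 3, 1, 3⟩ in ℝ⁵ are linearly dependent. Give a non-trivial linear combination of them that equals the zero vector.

u₁ + u₂ + 2u₃ + u₄ - 2u₅ = 0

Write the vectors as columns of a matrix and find a nonzero vector in its null space.
The free variable yields coefficients (1, 1, 2, 1, -2) (any nonzero multiple also works).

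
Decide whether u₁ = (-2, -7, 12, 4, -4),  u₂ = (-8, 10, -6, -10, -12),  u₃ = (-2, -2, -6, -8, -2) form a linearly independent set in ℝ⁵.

linearly independent

Place the vectors as rows of a 3×5 matrix and reduce to echelon form.
The reduction yields 3 nonzero rows, so the rank is 3.
Since rank = 3 (the number of vectors), the set is linearly independent.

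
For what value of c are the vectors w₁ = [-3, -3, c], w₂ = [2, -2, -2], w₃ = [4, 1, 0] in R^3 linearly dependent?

c = -9/5

Place the vectors as rows of a 3×3 matrix; dependence ⇔ determinant zero.
The determinant works out to 10*c + 18.
This vanishes exactly when c = -9/5.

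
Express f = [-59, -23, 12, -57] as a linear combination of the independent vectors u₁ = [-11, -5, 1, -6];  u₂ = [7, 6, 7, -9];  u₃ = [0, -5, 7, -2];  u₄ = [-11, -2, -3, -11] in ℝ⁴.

f = 4u₁ + u₂ + u₃ + 2u₄

Set up the augmented matrix [u₁ | u₂ | u₃ | u₄ | f] and row-reduce.
Row-reducing the augmented matrix gives the unique coefficients (α₁, …, α₄) = (4, 1, 1, 2).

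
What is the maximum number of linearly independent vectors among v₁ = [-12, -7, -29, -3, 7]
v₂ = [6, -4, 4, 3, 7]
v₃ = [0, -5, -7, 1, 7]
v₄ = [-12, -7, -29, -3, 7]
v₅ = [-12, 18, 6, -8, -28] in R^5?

Put the 5×5 matrix [v₁|v₂|v₃|v₄|v₅] into echelon form.
The echelon form has 2 nonzero rows, so the rank is 2.

2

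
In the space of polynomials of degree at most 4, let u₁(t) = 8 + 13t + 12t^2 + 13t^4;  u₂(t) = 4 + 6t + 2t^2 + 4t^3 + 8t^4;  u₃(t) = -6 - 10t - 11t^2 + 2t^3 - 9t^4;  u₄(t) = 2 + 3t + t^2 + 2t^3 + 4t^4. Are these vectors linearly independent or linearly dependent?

linearly dependent

Write each element as a coordinate vector in ℝ⁵ using {1, t, …, t^4}.
One vector is a scalar multiple of another, so the set is dependent.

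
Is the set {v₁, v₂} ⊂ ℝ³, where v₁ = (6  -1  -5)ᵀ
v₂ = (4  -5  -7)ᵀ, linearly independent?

linearly independent

Row-reduce the matrix whose columns are v₁, v₂.
The reduction yields 2 nonzero rows, so the rank is 2.
Since rank = 2 (the number of vectors), the set is linearly independent.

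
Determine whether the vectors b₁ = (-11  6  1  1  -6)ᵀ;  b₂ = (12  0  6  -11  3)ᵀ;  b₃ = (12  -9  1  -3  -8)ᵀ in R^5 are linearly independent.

Place the vectors as rows of a 3×5 matrix and reduce to echelon form.
The reduction yields 3 nonzero rows, so the rank is 3.
Since rank = 3 (the number of vectors), the set is linearly independent.

linearly independent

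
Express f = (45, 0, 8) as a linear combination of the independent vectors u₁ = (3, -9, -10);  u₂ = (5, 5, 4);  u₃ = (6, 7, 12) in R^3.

Write f = c₁u₁ + … + c₃u₃ and equate components.
The system has the unique solution (c₁, c₂, c₃) = (4, 3, 3).

f = 4u₁ + 3u₂ + 3u₃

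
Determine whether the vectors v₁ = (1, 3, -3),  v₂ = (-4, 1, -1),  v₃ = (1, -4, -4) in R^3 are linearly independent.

linearly independent

Row-reduce the matrix whose columns are v₁, v₂, v₃.
The reduction yields 3 nonzero rows, so the rank is 3.
Since rank = 3 (the number of vectors), the set is linearly independent.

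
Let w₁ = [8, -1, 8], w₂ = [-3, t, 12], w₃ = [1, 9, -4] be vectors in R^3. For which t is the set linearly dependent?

Dependence holds iff the 3×3 matrix [w₁ w₂ w₃] is singular.
Cofactor expansion gives det = -40*t - 1080.
Solving -40*t - 1080 = 0 yields t = -27.

t = -27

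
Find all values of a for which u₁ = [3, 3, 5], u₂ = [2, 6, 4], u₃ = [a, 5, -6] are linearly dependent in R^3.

The set is linearly dependent precisely when det[u₁; u₂; u₃] = 0.
Cofactor expansion gives det = -18*a - 82.
Solving -18*a - 82 = 0 yields a = -41/9.

a = -41/9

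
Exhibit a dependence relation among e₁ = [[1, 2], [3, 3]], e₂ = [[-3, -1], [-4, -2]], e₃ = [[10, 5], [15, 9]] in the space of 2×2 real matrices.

Take coordinates with respect to {E₁₁, E₁₂, E₂₁, E₂₂}.
Solve the homogeneous system with e₁, e₂, e₃ as columns by row-reducing the coefficient matrix.
One solution (up to scaling) is (1, -3, -1).

e₁ - 3e₂ - e₃ = 0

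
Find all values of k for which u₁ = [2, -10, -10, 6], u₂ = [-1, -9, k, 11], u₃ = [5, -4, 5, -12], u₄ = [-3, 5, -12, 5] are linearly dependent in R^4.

Place the vectors as rows of a 4×4 matrix; dependence ⇔ determinant zero.
The determinant works out to 1416 - 48*k.
This vanishes exactly when k = 59/2.

k = 59/2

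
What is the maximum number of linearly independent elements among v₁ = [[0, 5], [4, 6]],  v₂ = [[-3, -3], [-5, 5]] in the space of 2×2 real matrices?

2

Represent each element by its coordinate vector in ℝ⁴.
Form the matrix with v₁, v₂ as columns and reduce.
There are 2 pivot columns, so rank = 2.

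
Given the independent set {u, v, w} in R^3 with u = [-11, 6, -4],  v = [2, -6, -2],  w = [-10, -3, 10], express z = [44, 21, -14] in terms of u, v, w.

Since u, v, w are independent, the coefficients expressing z are uniquely determined by a linear system.
Row-reducing the augmented matrix gives the unique coefficients (c₁, c₂, c₃) = (-2, -4, -3).

z = -2u - 4v - 3w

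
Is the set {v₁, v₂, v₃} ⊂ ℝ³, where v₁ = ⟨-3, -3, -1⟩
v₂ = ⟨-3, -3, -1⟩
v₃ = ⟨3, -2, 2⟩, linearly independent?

Two of the vectors are equal, giving an immediate dependence.

linearly dependent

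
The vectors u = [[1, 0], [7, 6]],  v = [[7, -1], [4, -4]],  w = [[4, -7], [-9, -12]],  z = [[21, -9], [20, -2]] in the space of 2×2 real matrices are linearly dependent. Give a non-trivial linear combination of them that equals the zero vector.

Write each element as a vector in ℝ⁴ using {E₁₁, E₁₂, E₂₁, E₂₂}.
Set up α₁u + … + α₄z = 0 and solve the homogeneous system.
A generator of the null space is (3, 2, 1, -1).

3u + 2v + w - z = 0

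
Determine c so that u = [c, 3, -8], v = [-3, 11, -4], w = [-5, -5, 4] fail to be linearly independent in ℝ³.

c = 58/3

The set is linearly dependent precisely when det[u; v; w] = 0.
Expanding, det = 24*c - 464.
This vanishes exactly when c = 58/3.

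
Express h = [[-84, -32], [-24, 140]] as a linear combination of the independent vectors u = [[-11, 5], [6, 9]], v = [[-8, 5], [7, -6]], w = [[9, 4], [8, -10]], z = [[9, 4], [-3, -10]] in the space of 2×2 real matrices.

Take coordinate vectors relative to {E₁₁, E₁₂, E₂₁, E₂₂}.
Since u, v, w, z are independent, the coefficients expressing h are uniquely determined by a linear system.
The system has the unique solution (c₁, …, c₄) = (4, -4, -4, -4).

h = 4u - 4v - 4w - 4z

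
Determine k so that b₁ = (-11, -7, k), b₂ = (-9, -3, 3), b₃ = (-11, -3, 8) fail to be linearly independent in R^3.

The vectors are dependent exactly when the determinant of the matrix with rows b₁, b₂, b₃ vanishes.
The determinant works out to -6*k - 108.
Setting this to zero gives k = -18.

k = -18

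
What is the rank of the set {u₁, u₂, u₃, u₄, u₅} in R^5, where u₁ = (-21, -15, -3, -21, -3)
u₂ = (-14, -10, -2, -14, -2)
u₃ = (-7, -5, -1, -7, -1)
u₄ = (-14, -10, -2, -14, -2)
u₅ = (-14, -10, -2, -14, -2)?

1

Form the matrix with u₁, u₂, u₃, u₄, u₅ as columns and reduce.
There is 1 pivot column, so rank = 1.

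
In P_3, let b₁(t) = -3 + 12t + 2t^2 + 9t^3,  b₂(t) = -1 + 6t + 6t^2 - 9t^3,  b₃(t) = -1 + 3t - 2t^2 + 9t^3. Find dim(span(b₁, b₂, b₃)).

dim = 2

Use coordinates relative to {1, t, …, t^3}.
Apply Gaussian elimination to the matrix whose rows are b₁, b₂, b₃.
The echelon form has 2 nonzero rows, so the rank is 2.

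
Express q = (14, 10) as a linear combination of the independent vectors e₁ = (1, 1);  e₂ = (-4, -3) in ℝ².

Set up the augmented matrix [e₁ | e₂ | q] and row-reduce.
The system has the unique solution (α₁, α₂) = (-2, -4).

q = -2e₁ - 4e₂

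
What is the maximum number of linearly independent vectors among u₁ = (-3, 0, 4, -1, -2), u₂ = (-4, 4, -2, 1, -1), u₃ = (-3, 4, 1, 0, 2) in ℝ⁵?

Form the matrix with u₁, u₂, u₃ as columns and reduce.
Exactly 3 pivots survive; hence the rank is 3.

3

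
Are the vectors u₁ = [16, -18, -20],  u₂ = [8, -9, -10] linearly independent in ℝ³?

Row-reduce the matrix whose columns are u₁, u₂.
The reduction yields 1 nonzero row, so the rank is 1.
Since rank 1 < 2, the set is linearly dependent.

linearly dependent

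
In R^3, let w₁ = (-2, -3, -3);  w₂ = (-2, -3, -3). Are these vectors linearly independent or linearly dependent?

linearly dependent

Two of the vectors are equal, giving an immediate dependence.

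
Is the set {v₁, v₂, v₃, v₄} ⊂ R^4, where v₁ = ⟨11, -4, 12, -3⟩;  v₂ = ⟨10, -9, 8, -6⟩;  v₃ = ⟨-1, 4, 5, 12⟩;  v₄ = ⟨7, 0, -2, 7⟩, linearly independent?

Form the 4×4 matrix with these as columns; its determinant is -7968.
A nonzero determinant means the columns are linearly independent.

linearly independent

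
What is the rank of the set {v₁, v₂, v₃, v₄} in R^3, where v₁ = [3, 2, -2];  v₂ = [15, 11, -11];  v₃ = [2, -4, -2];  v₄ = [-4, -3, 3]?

Row-reduce the 4×3 matrix with these as rows.
The echelon form has 3 nonzero rows, so the rank is 3.
(With 4 elements in a 3-dimensional space the rank is at most 3.)

rank 3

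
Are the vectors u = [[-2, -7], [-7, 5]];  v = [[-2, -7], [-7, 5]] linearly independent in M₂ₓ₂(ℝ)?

Write each element as a coordinate vector in ℝ⁴ using {E₁₁, E₁₂, E₂₁, E₂₂}.
Row-reduce the matrix whose columns are u, v.
The reduction yields 1 nonzero row, so the rank is 1.
Since rank 1 < 2, the set is linearly dependent.

linearly dependent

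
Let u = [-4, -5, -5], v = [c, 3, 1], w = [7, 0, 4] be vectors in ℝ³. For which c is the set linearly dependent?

Place the vectors as rows of a 3×3 matrix; dependence ⇔ determinant zero.
Expanding, det = 20*c + 22.
Solving 20*c + 22 = 0 yields c = -11/10.

c = -11/10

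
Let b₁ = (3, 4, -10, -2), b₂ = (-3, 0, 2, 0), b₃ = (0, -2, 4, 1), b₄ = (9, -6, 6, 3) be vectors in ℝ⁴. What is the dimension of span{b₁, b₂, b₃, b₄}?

Apply Gaussian elimination to the matrix whose rows are b₁, b₂, b₃, b₄.
Reduction leaves 2 leading entries, giving rank 2.

dim = 2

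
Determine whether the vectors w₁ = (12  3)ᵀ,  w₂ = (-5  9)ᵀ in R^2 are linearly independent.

linearly independent

Place the vectors as rows of a 2×2 matrix and reduce to echelon form.
The reduction yields 2 nonzero rows, so the rank is 2.
Since rank = 2 (the number of vectors), the set is linearly independent.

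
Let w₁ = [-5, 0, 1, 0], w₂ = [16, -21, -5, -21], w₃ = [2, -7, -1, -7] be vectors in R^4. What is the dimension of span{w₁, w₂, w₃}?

dim = 2

Put the 4×3 matrix [w₁|w₂|w₃] into echelon form.
Exactly 2 pivots survive; hence the rank is 2.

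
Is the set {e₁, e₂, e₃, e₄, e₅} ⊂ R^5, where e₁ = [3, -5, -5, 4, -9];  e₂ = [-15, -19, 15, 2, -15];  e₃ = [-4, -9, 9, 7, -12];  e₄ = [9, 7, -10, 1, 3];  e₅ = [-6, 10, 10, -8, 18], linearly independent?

linearly dependent

One vector is a scalar multiple of another, so the set is dependent.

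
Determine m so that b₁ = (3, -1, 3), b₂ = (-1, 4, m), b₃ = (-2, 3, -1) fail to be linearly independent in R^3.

m = 4/7

The vectors are dependent exactly when the determinant of the matrix with rows b₁, b₂, b₃ vanishes.
Cofactor expansion gives det = 4 - 7*m.
This vanishes exactly when m = 4/7.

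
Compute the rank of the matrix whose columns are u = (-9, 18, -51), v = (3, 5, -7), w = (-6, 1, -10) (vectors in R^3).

rank 2

Row-reduce the 3×3 matrix with these as rows.
Reduction leaves 2 leading entries, giving rank 2.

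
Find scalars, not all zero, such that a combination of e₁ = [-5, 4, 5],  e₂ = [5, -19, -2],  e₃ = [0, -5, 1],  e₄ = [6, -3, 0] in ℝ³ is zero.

Row-reduce the matrix with e₁, e₂, e₃, e₄ as columns; the null space gives the coefficients.
The free variable yields coefficients (1, 1, -3, 0) (any nonzero multiple also works).

e₁ + e₂ - 3e₃ = 0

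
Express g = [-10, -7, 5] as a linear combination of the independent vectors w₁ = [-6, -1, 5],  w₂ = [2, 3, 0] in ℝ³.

g = w₁ - 2w₂

Solve the system with w₁, w₂ as columns and g as the right-hand side.
Row-reducing the augmented matrix gives the unique coefficients (c₁, c₂) = (1, -2).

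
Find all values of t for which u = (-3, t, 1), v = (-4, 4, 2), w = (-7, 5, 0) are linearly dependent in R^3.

Dependence holds iff the 3×3 matrix [u v w] is singular.
The determinant works out to 38 - 14*t.
Setting this to zero gives t = 19/7.

t = 19/7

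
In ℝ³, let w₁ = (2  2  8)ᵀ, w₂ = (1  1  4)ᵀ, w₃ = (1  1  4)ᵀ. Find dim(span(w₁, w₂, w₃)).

dim = 1

Form the matrix with w₁, w₂, w₃ as columns and reduce.
There is 1 pivot column, so rank = 1.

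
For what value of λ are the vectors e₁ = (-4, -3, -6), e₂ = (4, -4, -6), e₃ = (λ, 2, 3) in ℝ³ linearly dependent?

λ = -2

The set is linearly dependent precisely when det[e₁; e₂; e₃] = 0.
The determinant works out to -6*λ - 12.
This vanishes exactly when λ = -2.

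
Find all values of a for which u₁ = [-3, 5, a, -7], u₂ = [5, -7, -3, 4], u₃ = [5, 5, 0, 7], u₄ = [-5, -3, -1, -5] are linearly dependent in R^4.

a = 34/5

Place the vectors as rows of a 4×4 matrix; dependence ⇔ determinant zero.
The determinant works out to 90*a - 612.
Solving 90*a - 612 = 0 yields a = 34/5.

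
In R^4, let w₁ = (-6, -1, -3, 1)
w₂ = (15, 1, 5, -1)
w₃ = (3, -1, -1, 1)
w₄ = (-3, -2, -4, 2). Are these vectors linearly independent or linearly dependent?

linearly dependent

The matrix [w₁|w₂|w₃|w₄] has determinant 0.
A zero determinant means the columns are linearly dependent.
Indeed 2w₁ + w₂ - w₃ = 0.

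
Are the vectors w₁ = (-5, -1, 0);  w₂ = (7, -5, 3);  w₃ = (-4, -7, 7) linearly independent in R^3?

linearly independent

The matrix [w₁|w₂|w₃] has determinant 131.
A nonzero determinant means the columns are linearly independent.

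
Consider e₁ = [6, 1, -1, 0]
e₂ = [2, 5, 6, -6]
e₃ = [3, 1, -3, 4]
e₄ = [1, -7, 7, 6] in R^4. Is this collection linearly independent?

Form the 4×4 matrix with these as columns; its determinant is -1910.
A nonzero determinant means the columns are linearly independent.

linearly independent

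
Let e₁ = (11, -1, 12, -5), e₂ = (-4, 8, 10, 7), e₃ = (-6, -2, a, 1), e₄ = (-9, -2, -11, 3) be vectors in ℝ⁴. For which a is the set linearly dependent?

The set is linearly dependent precisely when det[e₁; e₂; e₃; e₄] = 0.
Expanding, det = 69*a + 782.
Solving 69*a + 782 = 0 yields a = -34/3.

a = -34/3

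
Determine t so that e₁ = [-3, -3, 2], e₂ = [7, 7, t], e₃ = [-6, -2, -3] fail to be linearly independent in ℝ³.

t = -14/3

The vectors are dependent exactly when the determinant of the matrix with rows e₁, e₂, e₃ vanishes.
Expanding, det = 12*t + 56.
Setting this to zero gives t = -14/3.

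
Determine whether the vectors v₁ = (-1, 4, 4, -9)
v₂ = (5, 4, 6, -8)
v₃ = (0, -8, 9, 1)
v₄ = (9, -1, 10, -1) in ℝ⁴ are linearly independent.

linearly independent

Place the vectors as rows of a 4×4 matrix and reduce to echelon form.
The reduction yields 4 nonzero rows, so the rank is 4.
Since rank = 4 (the number of vectors), the set is linearly independent.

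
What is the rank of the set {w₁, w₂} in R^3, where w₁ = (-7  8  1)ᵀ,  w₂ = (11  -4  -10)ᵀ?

2

Put the 3×2 matrix [w₁|w₂] into echelon form.
The echelon form has 2 nonzero rows, so the rank is 2.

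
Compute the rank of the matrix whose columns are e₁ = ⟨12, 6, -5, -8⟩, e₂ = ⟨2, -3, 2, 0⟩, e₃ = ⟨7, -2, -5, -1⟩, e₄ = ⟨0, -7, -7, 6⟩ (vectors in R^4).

rank 3

Row-reduce the 4×4 matrix with these as rows.
Reduction leaves 3 leading entries, giving rank 3.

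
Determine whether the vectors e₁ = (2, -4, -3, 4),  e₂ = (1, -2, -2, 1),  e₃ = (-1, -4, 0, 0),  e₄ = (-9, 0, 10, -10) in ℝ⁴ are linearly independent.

Form the 4×4 matrix with these as columns; its determinant is 0.
A zero determinant means the columns are linearly dependent.

linearly dependent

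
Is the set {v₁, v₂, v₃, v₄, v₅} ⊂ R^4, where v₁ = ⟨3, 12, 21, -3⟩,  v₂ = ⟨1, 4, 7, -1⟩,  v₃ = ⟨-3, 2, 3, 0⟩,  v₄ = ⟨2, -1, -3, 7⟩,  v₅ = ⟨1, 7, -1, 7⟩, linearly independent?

There are 5 vectors in a 4-dimensional space, so they cannot be linearly independent.

linearly dependent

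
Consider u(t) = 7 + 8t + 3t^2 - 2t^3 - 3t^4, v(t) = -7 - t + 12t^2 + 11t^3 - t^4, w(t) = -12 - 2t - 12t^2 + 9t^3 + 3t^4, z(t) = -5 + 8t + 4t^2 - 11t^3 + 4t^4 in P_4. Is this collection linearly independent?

Take coordinates with respect to the standard basis {1, t, …, t^4}.
Place the vectors as rows of a 4×5 matrix and reduce to echelon form.
The reduction yields 4 nonzero rows, so the rank is 4.
Since rank = 4 (the number of vectors), the set is linearly independent.

linearly independent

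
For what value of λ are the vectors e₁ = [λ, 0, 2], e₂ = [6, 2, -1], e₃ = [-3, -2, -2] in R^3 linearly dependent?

Dependence holds iff the 3×3 matrix [e₁ e₂ e₃] is singular.
Cofactor expansion gives det = -6*λ - 12.
Setting this to zero gives λ = -2.

λ = -2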